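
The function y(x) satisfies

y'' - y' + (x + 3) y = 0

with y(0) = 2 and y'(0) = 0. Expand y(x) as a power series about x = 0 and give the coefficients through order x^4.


Ansatz: y(x) = sum_{n>=0} a_n x^n, so y'(x) = sum_{n>=1} n a_n x^(n-1) and y''(x) = sum_{n>=2} n(n-1) a_n x^(n-2).
Substitute into P(x) y'' + Q(x) y' + R(x) y = 0 with P(x) = 1, Q(x) = -1, R(x) = x + 3, and match powers of x.
Initial conditions: a_0 = 2, a_1 = 0.
Setting the coefficient of each power of x to zero and solving order by order (substituting the coefficients already found):
  x^0: 2 a_2 - a_1 + 3 a_0 = 0  ->  2 a_2 = a_1 - 3 a_0 = -6  ->  a_2 = -3
  x^1: 6 a_3 - 2 a_2 + 3 a_1 + a_0 = 0  ->  6 a_3 = 2 a_2 - 3 a_1 - a_0 = -8  ->  a_3 = -4/3
  x^2: 12 a_4 - 3 a_3 + 3 a_2 + a_1 = 0  ->  12 a_4 = 3 a_3 - 3 a_2 - a_1 = 5  ->  a_4 = 5/12
Truncated series: y(x) = 2 - 3 x^2 - (4/3) x^3 + (5/12) x^4 + O(x^5).

a_0 = 2; a_1 = 0; a_2 = -3; a_3 = -4/3; a_4 = 5/12


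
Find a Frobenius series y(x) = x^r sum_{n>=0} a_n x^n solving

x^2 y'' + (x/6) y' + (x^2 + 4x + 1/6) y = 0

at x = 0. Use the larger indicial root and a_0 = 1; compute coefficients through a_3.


Write in Frobenius form y'' + (p(x)/x) y' + (q(x)/x^2) y = 0:
  p(x) = 1/6,  q(x) = x^2 + 4x + 1/6.
Indicial equation: r(r-1) + (1/6) r + (1/6) = 0 -> roots r_1 = 1/2, r_2 = 1/3.
Take r = r_1 = 1/2. Let y(x) = x^r sum_{n>=0} a_n x^n with a_0 = 1.
Substitute y = x^r sum a_n x^n and match x^{r+n}. The recurrence is
  D(n) a_n + 4 a_{n-1} + 1 a_{n-2} = 0,  where D(n) = (r+n)(r+n-1) + (1/6)(r+n) + (1/6).
  a_n = [-4 a_{n-1} - 1 a_{n-2}] / D(n).
Since the indicial polynomial factors as (r - r_1)(r - r_2), D(n) = (r_1 + n - r_1)(r_1 + n - r_2) = n(n + 1/6).
Evaluating step by step (a_0 = 1):
  n = 1: D(1) = 1(1 + 1/6) = 7/6; numerator = -4(1) = -4; a_1 = (-4)/(7/6) = -24/7
  n = 2: D(2) = 2(2 + 1/6) = 13/3; numerator = -4(-24/7) - 1(1) = 89/7; a_2 = (89/7)/(13/3) = 267/91
  n = 3: D(3) = 3(3 + 1/6) = 19/2; numerator = -4(267/91) - 1(-24/7) = -108/13; a_3 = (-108/13)/(19/2) = -216/247

r = 1/2; a_0 = 1; a_1 = -24/7; a_2 = 267/91; a_3 = -216/247


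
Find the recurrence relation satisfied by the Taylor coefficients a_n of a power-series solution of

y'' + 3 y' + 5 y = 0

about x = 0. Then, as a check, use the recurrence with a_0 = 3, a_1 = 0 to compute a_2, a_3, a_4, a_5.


Substitute y = sum_n a_n x^n.
y''(x) has coefficient (n+2)(n+1) a_{n+2} at x^n;
3 y'(x) has coefficient 3 (n+1) a_{n+1} at x^n;
5 y(x) has coefficient 5 a_n at x^n.
Matching x^n: (n+2)(n+1) a_{n+2} + 3 (n+1) a_{n+1} + 5 a_n = 0.
Thus a_{n+2} = [-3 (n+1) a_{n+1} - 5 a_n] / ((n+1)(n+2)).

Check with a_0 = 3, a_1 = 0 (apply the recurrence for n = 0, 1, 2, 3): a_0 = 3, a_1 = 0, a_2 = -15/2, a_3 = 15/2, a_4 = -5/2, a_5 = -3/8.

a_(n+2) = [-3 (n+1) a_(n+1) - 5 a_n] / ((n+1)(n+2)); check: a_0 = 3, a_1 = 0, a_2 = -15/2, a_3 = 15/2, a_4 = -5/2, a_5 = -3/8


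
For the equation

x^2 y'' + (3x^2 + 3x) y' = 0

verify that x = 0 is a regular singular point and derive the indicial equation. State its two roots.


Divide by x^2 to reach normal form y'' + P_1(x) y' + P_2(x) y = 0 with P_1(x) = 3 + 3/x and P_2(x) = 0.
x = 0 is a singular point because the y'-coefficient 3 + 3/x has a pole at x = 0.
It is a regular singular point because x P_1(x) = p(x) = 3x + 3 and x^2 P_2(x) = q(x) = 0 are polynomials, hence analytic at x = 0.
p(0) = 3,  q(0) = 0.
Indicial equation: r(r-1) + p(0) r + q(0) = 0, i.e. r^2 + (p(0) - 1) r + q(0) = 0, i.e. r^2 + 2 r = 0.
Discriminant: (2)^2 - 4(0) = 4, so r = (-2 ± 2)/2.
Solving: r_1 = 0, r_2 = -2.

indicial: r^2 + 2 r = 0; roots r_1 = 0, r_2 = -2


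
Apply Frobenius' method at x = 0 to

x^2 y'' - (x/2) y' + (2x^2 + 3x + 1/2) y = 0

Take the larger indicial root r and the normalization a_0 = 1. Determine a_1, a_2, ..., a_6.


Write in Frobenius form y'' + (p(x)/x) y' + (q(x)/x^2) y = 0:
  p(x) = -1/2,  q(x) = 2x^2 + 3x + 1/2.
Indicial equation: r(r-1) + (-1/2) r + (1/2) = 0 -> roots r_1 = 1, r_2 = 1/2.
Take r = r_1 = 1. Let y(x) = x^r sum_{n>=0} a_n x^n with a_0 = 1.
Substitute y = x^r sum a_n x^n and match x^{r+n}. The recurrence is
  D(n) a_n + 3 a_{n-1} + 2 a_{n-2} = 0,  where D(n) = (r+n)(r+n-1) + (-1/2)(r+n) + (1/2).
  a_n = [-3 a_{n-1} - 2 a_{n-2}] / D(n).
Since the indicial polynomial factors as (r - r_1)(r - r_2), D(n) = (r_1 + n - r_1)(r_1 + n - r_2) = n(n + 1/2).
Evaluating step by step (a_0 = 1):
  n = 1: D(1) = 1(1 + 1/2) = 3/2; numerator = -3(1) = -3; a_1 = (-3)/(3/2) = -2
  n = 2: D(2) = 2(2 + 1/2) = 5; numerator = -3(-2) - 2(1) = 4; a_2 = (4)/(5) = 4/5
  n = 3: D(3) = 3(3 + 1/2) = 21/2; numerator = -3(4/5) - 2(-2) = 8/5; a_3 = (8/5)/(21/2) = 16/105
  n = 4: D(4) = 4(4 + 1/2) = 18; numerator = -3(16/105) - 2(4/5) = -72/35; a_4 = (-72/35)/(18) = -4/35
  n = 5: D(5) = 5(5 + 1/2) = 55/2; numerator = -3(-4/35) - 2(16/105) = 4/105; a_5 = (4/105)/(55/2) = 8/5775
  n = 6: D(6) = 6(6 + 1/2) = 39; numerator = -3(8/5775) - 2(-4/35) = 432/1925; a_6 = (432/1925)/(39) = 144/25025

r = 1; a_0 = 1; a_1 = -2; a_2 = 4/5; a_3 = 16/105; a_4 = -4/35; a_5 = 8/5775; a_6 = 144/25025


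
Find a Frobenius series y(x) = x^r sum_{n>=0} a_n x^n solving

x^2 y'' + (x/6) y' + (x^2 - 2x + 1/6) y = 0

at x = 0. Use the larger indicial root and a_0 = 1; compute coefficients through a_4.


Write in Frobenius form y'' + (p(x)/x) y' + (q(x)/x^2) y = 0:
  p(x) = 1/6,  q(x) = x^2 - 2x + 1/6.
Indicial equation: r(r-1) + (1/6) r + (1/6) = 0 -> roots r_1 = 1/2, r_2 = 1/3.
Take r = r_1 = 1/2. Let y(x) = x^r sum_{n>=0} a_n x^n with a_0 = 1.
Substitute y = x^r sum a_n x^n and match x^{r+n}. The recurrence is
  D(n) a_n - 2 a_{n-1} + 1 a_{n-2} = 0,  where D(n) = (r+n)(r+n-1) + (1/6)(r+n) + (1/6).
  a_n = [2 a_{n-1} - 1 a_{n-2}] / D(n).
Since the indicial polynomial factors as (r - r_1)(r - r_2), D(n) = (r_1 + n - r_1)(r_1 + n - r_2) = n(n + 1/6).
Evaluating step by step (a_0 = 1):
  n = 1: D(1) = 1(1 + 1/6) = 7/6; numerator = 2(1) = 2; a_1 = (2)/(7/6) = 12/7
  n = 2: D(2) = 2(2 + 1/6) = 13/3; numerator = 2(12/7) - 1(1) = 17/7; a_2 = (17/7)/(13/3) = 51/91
  n = 3: D(3) = 3(3 + 1/6) = 19/2; numerator = 2(51/91) - 1(12/7) = -54/91; a_3 = (-54/91)/(19/2) = -108/1729
  n = 4: D(4) = 4(4 + 1/6) = 50/3; numerator = 2(-108/1729) - 1(51/91) = -1185/1729; a_4 = (-1185/1729)/(50/3) = -711/17290

r = 1/2; a_0 = 1; a_1 = 12/7; a_2 = 51/91; a_3 = -108/1729; a_4 = -711/17290


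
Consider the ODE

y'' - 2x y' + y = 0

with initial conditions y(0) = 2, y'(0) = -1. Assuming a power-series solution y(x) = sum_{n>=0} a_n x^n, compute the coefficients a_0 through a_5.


Ansatz: y(x) = sum_{n>=0} a_n x^n, so y'(x) = sum_{n>=1} n a_n x^(n-1) and y''(x) = sum_{n>=2} n(n-1) a_n x^(n-2).
Substitute into P(x) y'' + Q(x) y' + R(x) y = 0 with P(x) = 1, Q(x) = -2x, R(x) = 1, and match powers of x.
Initial conditions: a_0 = 2, a_1 = -1.
Setting the coefficient of each power of x to zero and solving order by order (substituting the coefficients already found):
  x^0: 2 a_2 + a_0 = 0  ->  2 a_2 = -a_0 = -2  ->  a_2 = -1
  x^1: 6 a_3 - a_1 = 0  ->  6 a_3 = a_1 = -1  ->  a_3 = -1/6
  x^2: 12 a_4 - 3 a_2 = 0  ->  12 a_4 = 3 a_2 = -3  ->  a_4 = -1/4
  x^3: 20 a_5 - 5 a_3 = 0  ->  20 a_5 = 5 a_3 = -5/6  ->  a_5 = -1/24
Truncated series: y(x) = 2 - x - x^2 - (1/6) x^3 - (1/4) x^4 - (1/24) x^5 + O(x^6).

a_0 = 2; a_1 = -1; a_2 = -1; a_3 = -1/6; a_4 = -1/4; a_5 = -1/24


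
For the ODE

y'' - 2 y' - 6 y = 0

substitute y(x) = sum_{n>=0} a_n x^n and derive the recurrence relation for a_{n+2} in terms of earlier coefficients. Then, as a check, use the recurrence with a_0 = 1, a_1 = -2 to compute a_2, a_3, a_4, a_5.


Substitute y = sum_n a_n x^n.
y''(x) has coefficient (n+2)(n+1) a_{n+2} at x^n;
-2 y'(x) has coefficient -2 (n+1) a_{n+1} at x^n;
-6 y(x) has coefficient -6 a_n at x^n.
Matching x^n: (n+2)(n+1) a_{n+2} - 2 (n+1) a_{n+1} - 6 a_n = 0.
Thus a_{n+2} = [2 (n+1) a_{n+1} + 6 a_n] / ((n+1)(n+2)).

Check with a_0 = 1, a_1 = -2 (apply the recurrence for n = 0, 1, 2, 3): a_0 = 1, a_1 = -2, a_2 = 1, a_3 = -4/3, a_4 = -1/6, a_5 = -7/15.

a_(n+2) = [2 (n+1) a_(n+1) + 6 a_n] / ((n+1)(n+2)); check: a_0 = 1, a_1 = -2, a_2 = 1, a_3 = -4/3, a_4 = -1/6, a_5 = -7/15


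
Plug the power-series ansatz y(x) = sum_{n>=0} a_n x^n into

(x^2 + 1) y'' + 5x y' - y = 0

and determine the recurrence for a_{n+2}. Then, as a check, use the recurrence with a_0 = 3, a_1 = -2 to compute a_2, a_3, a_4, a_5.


Substitute y = sum_n a_n x^n.
(1 + 1 x^2) y'' contributes (n+2)(n+1) a_{n+2} + n(n-1) a_n at x^n.
5 x y'(x) contributes 5 n a_n at x^n.
-y(x) contributes -1 a_n at x^n.
Matching x^n: (n+2)(n+1) a_{n+2} + (n(n-1) + 5 n - 1) a_n = 0.
Thus a_{n+2} = (-n(n-1) - 5 n + 1) / ((n+1)(n+2)) * a_n.

Check with a_0 = 3, a_1 = -2 (apply the recurrence for n = 0, 1, 2, 3): a_0 = 3, a_1 = -2, a_2 = 3/2, a_3 = 4/3, a_4 = -11/8, a_5 = -4/3.

a_(n+2) = (-n(n-1) - 5 n + 1) / ((n+1)(n+2)) * a_n; check: a_0 = 3, a_1 = -2, a_2 = 3/2, a_3 = 4/3, a_4 = -11/8, a_5 = -4/3


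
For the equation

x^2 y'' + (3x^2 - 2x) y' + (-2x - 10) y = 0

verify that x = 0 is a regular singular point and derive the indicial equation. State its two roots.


Divide by x^2 to reach normal form y'' + P_1(x) y' + P_2(x) y = 0 with P_1(x) = 3 - 2/x and P_2(x) = -2/x - 10/x^2.
x = 0 is a singular point because the y'-coefficient 3 - 2/x has a pole at x = 0 and the y-coefficient -2/x - 10/x^2 has a pole at x = 0.
It is a regular singular point because x P_1(x) = p(x) = 3x - 2 and x^2 P_2(x) = q(x) = -2x - 10 are polynomials, hence analytic at x = 0.
p(0) = -2,  q(0) = -10.
Indicial equation: r(r-1) + p(0) r + q(0) = 0, i.e. r^2 + (p(0) - 1) r + q(0) = 0, i.e. r^2 - 3 r - 10 = 0.
Discriminant: (-3)^2 - 4(-10) = 49, so r = (3 ± 7)/2.
Solving: r_1 = 5, r_2 = -2.

indicial: r^2 - 3 r - 10 = 0; roots r_1 = 5, r_2 = -2


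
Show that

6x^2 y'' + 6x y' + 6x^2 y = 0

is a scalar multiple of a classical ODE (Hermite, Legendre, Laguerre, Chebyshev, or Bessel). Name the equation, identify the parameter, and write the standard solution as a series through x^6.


All three coefficients share the factor 6; dividing through by 6 gives  x^2 y'' + x y' + x^2 y = 0.
This matches the Bessel equation x^2 y'' + x y' + (x^2 - nu^2) y = 0 with nu^2 = 0, so nu = 0; the solution bounded at x = 0 is J_0(x).
Frobenius at x = 0: indicial roots ±nu; for r = nu the recurrence k(k + 2nu) c_k = -c_{k-2} gives the standard series J_nu(x) = sum_{k>=0} (-1)^k / (k! (k+nu)!) (x/2)^(2k+nu). Evaluate the first 4 terms:
  k = 0: (-1)^0 / (0! * 0! * 2^0) x^0 = 1/(1*1*1) x^0 = (1) x^0
  k = 1: (-1)^1 / (1! * 1! * 2^2) x^2 = -1/(1*1*4) x^2 = (-1/4) x^2
  k = 2: (-1)^2 / (2! * 2! * 2^4) x^4 = 1/(2*2*16) x^4 = (1/64) x^4
  k = 3: (-1)^3 / (3! * 3! * 2^6) x^6 = -1/(6*6*64) x^6 = (-1/2304) x^6
Hence J_0(x) = -x^6/2304 + x^4/64 - x^2/4 + 1 + ....

J_0(x); series = -x^6/2304 + x^4/64 - x^2/4 + 1


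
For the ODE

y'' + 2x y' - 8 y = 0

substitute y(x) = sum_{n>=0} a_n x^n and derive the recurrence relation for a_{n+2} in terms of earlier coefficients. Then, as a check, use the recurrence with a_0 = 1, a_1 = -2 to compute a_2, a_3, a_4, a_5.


Substitute y = sum_n a_n x^n.
y''(x) has coefficient (n+2)(n+1) a_{n+2} at x^n;
2 x y'(x) has coefficient 2 n a_n at x^n (shift);
-8 y(x) has coefficient -8 a_n at x^n.
Matching x^n: (n+2)(n+1) a_{n+2} + (2n - 8) a_n = 0.
Thus a_{n+2} = (-2n + 8) / ((n+1)(n+2)) * a_n.

Check with a_0 = 1, a_1 = -2 (apply the recurrence for n = 0, 1, 2, 3): a_0 = 1, a_1 = -2, a_2 = 4, a_3 = -2, a_4 = 4/3, a_5 = -1/5.

a_(n+2) = (-2n + 8) / ((n+1)(n+2)) * a_n; check: a_0 = 1, a_1 = -2, a_2 = 4, a_3 = -2, a_4 = 4/3, a_5 = -1/5


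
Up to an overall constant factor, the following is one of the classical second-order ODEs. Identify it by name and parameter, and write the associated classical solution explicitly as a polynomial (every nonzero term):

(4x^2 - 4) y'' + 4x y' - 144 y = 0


All three coefficients share the factor -4; dividing through by -4 gives  (1 - x^2) y'' - x y' + 36 y = 0.
This matches the Chebyshev equation (1 - x^2) y'' - x y' + n^2 y = 0 (note the -x y' term, not -2x y') with n^2 = 36, so n = 6; the polynomial solution is T_6(x).
With y = sum_k a_k x^k, matching x^k gives (k+2)(k+1) a_{k+2} = (k^2 - n^2) a_k = (k - 6)(k + 6) a_k. The right side vanishes at k = 6, so the series with the parity of 6 terminates at degree 6.
Standard normalization: leading coefficient of T_n is 2^(n-1), so a_6 = 2^5 = 32. Work downward with a_k = (k+1)(k+2) a_{k+2} / ((k - 6)(k + 6)):
  a_4 = (5)(6)(32) / ((4 - 6)(4 + 6)) = 960/(-20) = -48
  a_2 = (3)(4)(-48) / ((2 - 6)(2 + 6)) = -576/(-32) = 18
  a_0 = (1)(2)(18) / ((0 - 6)(0 + 6)) = 36/(-36) = -1
Hence T_6(x) = 32 x^6 - 48 x^4 + 18 x^2 - 1.

T_6(x); series = 32 x^6 - 48 x^4 + 18 x^2 - 1


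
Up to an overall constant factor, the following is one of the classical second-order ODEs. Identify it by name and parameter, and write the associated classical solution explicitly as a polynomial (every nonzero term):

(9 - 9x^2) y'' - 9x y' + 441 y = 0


All three coefficients share the factor 9; dividing through by 9 gives  (1 - x^2) y'' - x y' + 49 y = 0.
This matches the Chebyshev equation (1 - x^2) y'' - x y' + n^2 y = 0 (note the -x y' term, not -2x y') with n^2 = 49, so n = 7; the polynomial solution is T_7(x).
With y = sum_k a_k x^k, matching x^k gives (k+2)(k+1) a_{k+2} = (k^2 - n^2) a_k = (k - 7)(k + 7) a_k. The right side vanishes at k = 7, so the series with the parity of 7 terminates at degree 7.
Standard normalization: leading coefficient of T_n is 2^(n-1), so a_7 = 2^6 = 64. Work downward with a_k = (k+1)(k+2) a_{k+2} / ((k - 7)(k + 7)):
  a_5 = (6)(7)(64) / ((5 - 7)(5 + 7)) = 2688/(-24) = -112
  a_3 = (4)(5)(-112) / ((3 - 7)(3 + 7)) = -2240/(-40) = 56
  a_1 = (2)(3)(56) / ((1 - 7)(1 + 7)) = 336/(-48) = -7
Hence T_7(x) = 64 x^7 - 112 x^5 + 56 x^3 - 7 x.

T_7(x); series = 64 x^7 - 112 x^5 + 56 x^3 - 7 x


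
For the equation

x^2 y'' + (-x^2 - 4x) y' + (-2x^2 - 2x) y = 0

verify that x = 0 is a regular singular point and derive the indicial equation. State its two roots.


Divide by x^2 to reach normal form y'' + P_1(x) y' + P_2(x) y = 0 with P_1(x) = -1 - 4/x and P_2(x) = -2 - 2/x.
x = 0 is a singular point because the y'-coefficient -1 - 4/x has a pole at x = 0 and the y-coefficient -2 - 2/x has a pole at x = 0.
It is a regular singular point because x P_1(x) = p(x) = -x - 4 and x^2 P_2(x) = q(x) = -2x^2 - 2x are polynomials, hence analytic at x = 0.
p(0) = -4,  q(0) = 0.
Indicial equation: r(r-1) + p(0) r + q(0) = 0, i.e. r^2 + (p(0) - 1) r + q(0) = 0, i.e. r^2 - 5 r = 0.
Discriminant: (-5)^2 - 4(0) = 25, so r = (5 ± 5)/2.
Solving: r_1 = 5, r_2 = 0.

indicial: r^2 - 5 r = 0; roots r_1 = 5, r_2 = 0


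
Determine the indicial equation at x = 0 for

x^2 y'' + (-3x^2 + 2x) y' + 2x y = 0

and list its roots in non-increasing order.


Divide by x^2 to reach normal form y'' + P_1(x) y' + P_2(x) y = 0 with P_1(x) = -3 + 2/x and P_2(x) = 2/x.
x = 0 is a singular point because the y'-coefficient -3 + 2/x has a pole at x = 0 and the y-coefficient 2/x has a pole at x = 0.
It is a regular singular point because x P_1(x) = p(x) = 2 - 3x and x^2 P_2(x) = q(x) = 2x are polynomials, hence analytic at x = 0.
p(0) = 2,  q(0) = 0.
Indicial equation: r(r-1) + p(0) r + q(0) = 0, i.e. r^2 + (p(0) - 1) r + q(0) = 0, i.e. r^2 + 1 r = 0.
Discriminant: (1)^2 - 4(0) = 1, so r = (-1 ± 1)/2.
Solving: r_1 = 0, r_2 = -1.

indicial: r^2 + 1 r = 0; roots r_1 = 0, r_2 = -1


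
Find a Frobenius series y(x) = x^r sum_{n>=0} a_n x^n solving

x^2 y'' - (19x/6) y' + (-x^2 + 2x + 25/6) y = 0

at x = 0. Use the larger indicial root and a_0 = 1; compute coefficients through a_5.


Write in Frobenius form y'' + (p(x)/x) y' + (q(x)/x^2) y = 0:
  p(x) = -19/6,  q(x) = -x^2 + 2x + 25/6.
Indicial equation: r(r-1) + (-19/6) r + (25/6) = 0 -> roots r_1 = 5/2, r_2 = 5/3.
Take r = r_1 = 5/2. Let y(x) = x^r sum_{n>=0} a_n x^n with a_0 = 1.
Substitute y = x^r sum a_n x^n and match x^{r+n}. The recurrence is
  D(n) a_n + 2 a_{n-1} - 1 a_{n-2} = 0,  where D(n) = (r+n)(r+n-1) + (-19/6)(r+n) + (25/6).
  a_n = [-2 a_{n-1} + 1 a_{n-2}] / D(n).
Since the indicial polynomial factors as (r - r_1)(r - r_2), D(n) = (r_1 + n - r_1)(r_1 + n - r_2) = n(n + 5/6).
Evaluating step by step (a_0 = 1):
  n = 1: D(1) = 1(1 + 5/6) = 11/6; numerator = -2(1) = -2; a_1 = (-2)/(11/6) = -12/11
  n = 2: D(2) = 2(2 + 5/6) = 17/3; numerator = -2(-12/11) + 1(1) = 35/11; a_2 = (35/11)/(17/3) = 105/187
  n = 3: D(3) = 3(3 + 5/6) = 23/2; numerator = -2(105/187) + 1(-12/11) = -414/187; a_3 = (-414/187)/(23/2) = -36/187
  n = 4: D(4) = 4(4 + 5/6) = 58/3; numerator = -2(-36/187) + 1(105/187) = 177/187; a_4 = (177/187)/(58/3) = 531/10846
  n = 5: D(5) = 5(5 + 5/6) = 175/6; numerator = -2(531/10846) + 1(-36/187) = -1575/5423; a_5 = (-1575/5423)/(175/6) = -54/5423

r = 5/2; a_0 = 1; a_1 = -12/11; a_2 = 105/187; a_3 = -36/187; a_4 = 531/10846; a_5 = -54/5423


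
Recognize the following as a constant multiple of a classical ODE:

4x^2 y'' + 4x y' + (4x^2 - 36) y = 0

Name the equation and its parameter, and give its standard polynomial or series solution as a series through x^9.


All three coefficients share the factor 4; dividing through by 4 gives  x^2 y'' + x y' + (x^2 - 9) y = 0.
This matches the Bessel equation x^2 y'' + x y' + (x^2 - nu^2) y = 0 with nu^2 = 9, so nu = 3; the solution bounded at x = 0 is J_3(x).
Frobenius at x = 0: indicial roots ±nu; for r = nu the recurrence k(k + 2nu) c_k = -c_{k-2} gives the standard series J_nu(x) = sum_{k>=0} (-1)^k / (k! (k+nu)!) (x/2)^(2k+nu). Evaluate the first 4 terms:
  k = 0: (-1)^0 / (0! * 3! * 2^3) x^3 = 1/(1*6*8) x^3 = (1/48) x^3
  k = 1: (-1)^1 / (1! * 4! * 2^5) x^5 = -1/(1*24*32) x^5 = (-1/768) x^5
  k = 2: (-1)^2 / (2! * 5! * 2^7) x^7 = 1/(2*120*128) x^7 = (1/30720) x^7
  k = 3: (-1)^3 / (3! * 6! * 2^9) x^9 = -1/(6*720*512) x^9 = (-1/2211840) x^9
Hence J_3(x) = -x^9/2211840 + x^7/30720 - x^5/768 + x^3/48 + ....

J_3(x); series = -x^9/2211840 + x^7/30720 - x^5/768 + x^3/48


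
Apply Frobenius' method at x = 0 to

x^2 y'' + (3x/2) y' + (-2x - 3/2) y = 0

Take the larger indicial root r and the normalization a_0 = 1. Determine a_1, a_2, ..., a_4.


Write in Frobenius form y'' + (p(x)/x) y' + (q(x)/x^2) y = 0:
  p(x) = 3/2,  q(x) = -2x - 3/2.
Indicial equation: r(r-1) + (3/2) r + (-3/2) = 0 -> roots r_1 = 1, r_2 = -3/2.
Take r = r_1 = 1. Let y(x) = x^r sum_{n>=0} a_n x^n with a_0 = 1.
Substitute y = x^r sum a_n x^n and match x^{r+n}. The recurrence is
  D(n) a_n - 2 a_{n-1} = 0,  where D(n) = (r+n)(r+n-1) + (3/2)(r+n) + (-3/2).
  a_n = 2 / D(n) * a_{n-1}.
Since the indicial polynomial factors as (r - r_1)(r - r_2), D(n) = (r_1 + n - r_1)(r_1 + n - r_2) = n(n + 5/2).
Evaluating step by step (a_0 = 1):
  n = 1: D(1) = 1(1 + 5/2) = 7/2; numerator = 2(1) = 2; a_1 = (2)/(7/2) = 4/7
  n = 2: D(2) = 2(2 + 5/2) = 9; numerator = 2(4/7) = 8/7; a_2 = (8/7)/(9) = 8/63
  n = 3: D(3) = 3(3 + 5/2) = 33/2; numerator = 2(8/63) = 16/63; a_3 = (16/63)/(33/2) = 32/2079
  n = 4: D(4) = 4(4 + 5/2) = 26; numerator = 2(32/2079) = 64/2079; a_4 = (64/2079)/(26) = 32/27027

r = 1; a_0 = 1; a_1 = 4/7; a_2 = 8/63; a_3 = 32/2079; a_4 = 32/27027


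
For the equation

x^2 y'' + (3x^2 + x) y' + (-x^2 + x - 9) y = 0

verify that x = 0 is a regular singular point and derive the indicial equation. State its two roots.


Divide by x^2 to reach normal form y'' + P_1(x) y' + P_2(x) y = 0 with P_1(x) = 3 + 1/x and P_2(x) = -1 + 1/x - 9/x^2.
x = 0 is a singular point because the y'-coefficient 3 + 1/x has a pole at x = 0 and the y-coefficient -1 + 1/x - 9/x^2 has a pole at x = 0.
It is a regular singular point because x P_1(x) = p(x) = 3x + 1 and x^2 P_2(x) = q(x) = -x^2 + x - 9 are polynomials, hence analytic at x = 0.
p(0) = 1,  q(0) = -9.
Indicial equation: r(r-1) + p(0) r + q(0) = 0, i.e. r^2 + (p(0) - 1) r + q(0) = 0, i.e. r^2 - 9 = 0.
Discriminant: (0)^2 - 4(-9) = 36, so r = (0 ± 6)/2.
Solving: r_1 = 3, r_2 = -3.

indicial: r^2 - 9 = 0; roots r_1 = 3, r_2 = -3


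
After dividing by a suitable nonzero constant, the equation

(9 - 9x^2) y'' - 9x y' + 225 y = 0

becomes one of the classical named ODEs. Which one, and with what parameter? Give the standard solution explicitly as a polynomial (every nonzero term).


All three coefficients share the factor 9; dividing through by 9 gives  (1 - x^2) y'' - x y' + 25 y = 0.
This matches the Chebyshev equation (1 - x^2) y'' - x y' + n^2 y = 0 (note the -x y' term, not -2x y') with n^2 = 25, so n = 5; the polynomial solution is T_5(x).
With y = sum_k a_k x^k, matching x^k gives (k+2)(k+1) a_{k+2} = (k^2 - n^2) a_k = (k - 5)(k + 5) a_k. The right side vanishes at k = 5, so the series with the parity of 5 terminates at degree 5.
Standard normalization: leading coefficient of T_n is 2^(n-1), so a_5 = 2^4 = 16. Work downward with a_k = (k+1)(k+2) a_{k+2} / ((k - 5)(k + 5)):
  a_3 = (4)(5)(16) / ((3 - 5)(3 + 5)) = 320/(-16) = -20
  a_1 = (2)(3)(-20) / ((1 - 5)(1 + 5)) = -120/(-24) = 5
Hence T_5(x) = 16 x^5 - 20 x^3 + 5 x.

T_5(x); series = 16 x^5 - 20 x^3 + 5 x


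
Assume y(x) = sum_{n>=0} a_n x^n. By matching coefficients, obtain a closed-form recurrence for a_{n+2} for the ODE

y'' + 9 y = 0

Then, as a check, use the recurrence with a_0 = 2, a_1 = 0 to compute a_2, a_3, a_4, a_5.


Substitute y = sum_n a_n x^n into y'' + (const) y = 0.
y''(x) = sum_{n>=0} (n+2)(n+1) a_{n+2} x^n.
The ODE becomes sum_n [(n+2)(n+1) a_{n+2} + 9 a_n] x^n = 0.
Setting each coefficient to zero gives the recurrence:
  (n+2)(n+1) a_{n+2} + 9 a_n = 0,
  a_{n+2} = -9 / ((n+1)(n+2)) a_n.

Check with a_0 = 2, a_1 = 0 (apply the recurrence for n = 0, 1, 2, 3): a_0 = 2, a_1 = 0, a_2 = -9, a_3 = 0, a_4 = 27/4, a_5 = 0.

a_{n+2} = -9/((n+1)(n+2)) * a_n; check: a_0 = 2, a_1 = 0, a_2 = -9, a_3 = 0, a_4 = 27/4, a_5 = 0


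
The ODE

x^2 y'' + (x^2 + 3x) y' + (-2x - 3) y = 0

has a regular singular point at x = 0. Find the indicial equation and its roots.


Divide by x^2 to reach normal form y'' + P_1(x) y' + P_2(x) y = 0 with P_1(x) = 1 + 3/x and P_2(x) = -2/x - 3/x^2.
x = 0 is a singular point because the y'-coefficient 1 + 3/x has a pole at x = 0 and the y-coefficient -2/x - 3/x^2 has a pole at x = 0.
It is a regular singular point because x P_1(x) = p(x) = x + 3 and x^2 P_2(x) = q(x) = -2x - 3 are polynomials, hence analytic at x = 0.
p(0) = 3,  q(0) = -3.
Indicial equation: r(r-1) + p(0) r + q(0) = 0, i.e. r^2 + (p(0) - 1) r + q(0) = 0, i.e. r^2 + 2 r - 3 = 0.
Discriminant: (2)^2 - 4(-3) = 16, so r = (-2 ± 4)/2.
Solving: r_1 = 1, r_2 = -3.

indicial: r^2 + 2 r - 3 = 0; roots r_1 = 1, r_2 = -3


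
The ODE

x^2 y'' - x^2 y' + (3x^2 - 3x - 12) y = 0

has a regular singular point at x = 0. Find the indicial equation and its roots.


Divide by x^2 to reach normal form y'' + P_1(x) y' + P_2(x) y = 0 with P_1(x) = -1 and P_2(x) = 3 - 3/x - 12/x^2.
x = 0 is a singular point because the y-coefficient 3 - 3/x - 12/x^2 has a pole at x = 0.
It is a regular singular point because x P_1(x) = p(x) = -x and x^2 P_2(x) = q(x) = 3x^2 - 3x - 12 are polynomials, hence analytic at x = 0.
p(0) = 0,  q(0) = -12.
Indicial equation: r(r-1) + p(0) r + q(0) = 0, i.e. r^2 + (p(0) - 1) r + q(0) = 0, i.e. r^2 - 1 r - 12 = 0.
Discriminant: (-1)^2 - 4(-12) = 49, so r = (1 ± 7)/2.
Solving: r_1 = 4, r_2 = -3.

indicial: r^2 - 1 r - 12 = 0; roots r_1 = 4, r_2 = -3


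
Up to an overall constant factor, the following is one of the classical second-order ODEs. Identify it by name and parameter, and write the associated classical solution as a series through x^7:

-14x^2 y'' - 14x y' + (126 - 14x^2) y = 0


All three coefficients share the factor -14; dividing through by -14 gives  x^2 y'' + x y' + (x^2 - 9) y = 0.
This matches the Bessel equation x^2 y'' + x y' + (x^2 - nu^2) y = 0 with nu^2 = 9, so nu = 3; the solution bounded at x = 0 is J_3(x).
Frobenius at x = 0: indicial roots ±nu; for r = nu the recurrence k(k + 2nu) c_k = -c_{k-2} gives the standard series J_nu(x) = sum_{k>=0} (-1)^k / (k! (k+nu)!) (x/2)^(2k+nu). Evaluate the first 3 terms:
  k = 0: (-1)^0 / (0! * 3! * 2^3) x^3 = 1/(1*6*8) x^3 = (1/48) x^3
  k = 1: (-1)^1 / (1! * 4! * 2^5) x^5 = -1/(1*24*32) x^5 = (-1/768) x^5
  k = 2: (-1)^2 / (2! * 5! * 2^7) x^7 = 1/(2*120*128) x^7 = (1/30720) x^7
Hence J_3(x) = x^7/30720 - x^5/768 + x^3/48 + ....

J_3(x); series = x^7/30720 - x^5/768 + x^3/48


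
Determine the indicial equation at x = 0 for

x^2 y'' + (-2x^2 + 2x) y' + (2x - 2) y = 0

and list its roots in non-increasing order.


Divide by x^2 to reach normal form y'' + P_1(x) y' + P_2(x) y = 0 with P_1(x) = -2 + 2/x and P_2(x) = 2/x - 2/x^2.
x = 0 is a singular point because the y'-coefficient -2 + 2/x has a pole at x = 0 and the y-coefficient 2/x - 2/x^2 has a pole at x = 0.
It is a regular singular point because x P_1(x) = p(x) = 2 - 2x and x^2 P_2(x) = q(x) = 2x - 2 are polynomials, hence analytic at x = 0.
p(0) = 2,  q(0) = -2.
Indicial equation: r(r-1) + p(0) r + q(0) = 0, i.e. r^2 + (p(0) - 1) r + q(0) = 0, i.e. r^2 + 1 r - 2 = 0.
Discriminant: (1)^2 - 4(-2) = 9, so r = (-1 ± 3)/2.
Solving: r_1 = 1, r_2 = -2.

indicial: r^2 + 1 r - 2 = 0; roots r_1 = 1, r_2 = -2


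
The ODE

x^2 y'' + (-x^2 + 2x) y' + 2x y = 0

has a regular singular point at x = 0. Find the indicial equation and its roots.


Divide by x^2 to reach normal form y'' + P_1(x) y' + P_2(x) y = 0 with P_1(x) = -1 + 2/x and P_2(x) = 2/x.
x = 0 is a singular point because the y'-coefficient -1 + 2/x has a pole at x = 0 and the y-coefficient 2/x has a pole at x = 0.
It is a regular singular point because x P_1(x) = p(x) = 2 - x and x^2 P_2(x) = q(x) = 2x are polynomials, hence analytic at x = 0.
p(0) = 2,  q(0) = 0.
Indicial equation: r(r-1) + p(0) r + q(0) = 0, i.e. r^2 + (p(0) - 1) r + q(0) = 0, i.e. r^2 + 1 r = 0.
Discriminant: (1)^2 - 4(0) = 1, so r = (-1 ± 1)/2.
Solving: r_1 = 0, r_2 = -1.

indicial: r^2 + 1 r = 0; roots r_1 = 0, r_2 = -1


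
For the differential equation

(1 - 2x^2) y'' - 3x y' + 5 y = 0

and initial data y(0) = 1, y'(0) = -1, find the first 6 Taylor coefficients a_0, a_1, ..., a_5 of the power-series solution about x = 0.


Ansatz: y(x) = sum_{n>=0} a_n x^n, so y'(x) = sum_{n>=1} n a_n x^(n-1) and y''(x) = sum_{n>=2} n(n-1) a_n x^(n-2).
Substitute into P(x) y'' + Q(x) y' + R(x) y = 0 with P(x) = 1 - 2x^2, Q(x) = -3x, R(x) = 5, and match powers of x.
Initial conditions: a_0 = 1, a_1 = -1.
Setting the coefficient of each power of x to zero and solving order by order (substituting the coefficients already found):
  x^0: 2 a_2 + 5 a_0 = 0  ->  2 a_2 = -5 a_0 = -5  ->  a_2 = -5/2
  x^1: 6 a_3 + 2 a_1 = 0  ->  6 a_3 = -2 a_1 = 2  ->  a_3 = 1/3
  x^2: 12 a_4 - 5 a_2 = 0  ->  12 a_4 = 5 a_2 = -25/2  ->  a_4 = -25/24
  x^3: 20 a_5 - 16 a_3 = 0  ->  20 a_5 = 16 a_3 = 16/3  ->  a_5 = 4/15
Truncated series: y(x) = 1 - x - (5/2) x^2 + (1/3) x^3 - (25/24) x^4 + (4/15) x^5 + O(x^6).

a_0 = 1; a_1 = -1; a_2 = -5/2; a_3 = 1/3; a_4 = -25/24; a_5 = 4/15


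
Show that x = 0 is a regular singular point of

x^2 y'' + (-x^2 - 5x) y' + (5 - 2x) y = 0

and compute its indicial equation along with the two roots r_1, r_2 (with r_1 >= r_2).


Divide by x^2 to reach normal form y'' + P_1(x) y' + P_2(x) y = 0 with P_1(x) = -1 - 5/x and P_2(x) = -2/x + 5/x^2.
x = 0 is a singular point because the y'-coefficient -1 - 5/x has a pole at x = 0 and the y-coefficient -2/x + 5/x^2 has a pole at x = 0.
It is a regular singular point because x P_1(x) = p(x) = -x - 5 and x^2 P_2(x) = q(x) = 5 - 2x are polynomials, hence analytic at x = 0.
p(0) = -5,  q(0) = 5.
Indicial equation: r(r-1) + p(0) r + q(0) = 0, i.e. r^2 + (p(0) - 1) r + q(0) = 0, i.e. r^2 - 6 r + 5 = 0.
Discriminant: (-6)^2 - 4(5) = 16, so r = (6 ± 4)/2.
Solving: r_1 = 5, r_2 = 1.

indicial: r^2 - 6 r + 5 = 0; roots r_1 = 5, r_2 = 1


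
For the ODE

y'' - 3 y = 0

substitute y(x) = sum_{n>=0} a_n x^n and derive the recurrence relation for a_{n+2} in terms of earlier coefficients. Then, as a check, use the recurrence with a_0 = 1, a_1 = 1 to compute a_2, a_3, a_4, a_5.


Substitute y = sum_n a_n x^n into y'' + (const) y = 0.
y''(x) = sum_{n>=0} (n+2)(n+1) a_{n+2} x^n.
The ODE becomes sum_n [(n+2)(n+1) a_{n+2} - 3 a_n] x^n = 0.
Setting each coefficient to zero gives the recurrence:
  (n+2)(n+1) a_{n+2} - 3 a_n = 0,
  a_{n+2} = 3 / ((n+1)(n+2)) a_n.

Check with a_0 = 1, a_1 = 1 (apply the recurrence for n = 0, 1, 2, 3): a_0 = 1, a_1 = 1, a_2 = 3/2, a_3 = 1/2, a_4 = 3/8, a_5 = 3/40.

a_{n+2} = 3/((n+1)(n+2)) * a_n; check: a_0 = 1, a_1 = 1, a_2 = 3/2, a_3 = 1/2, a_4 = 3/8, a_5 = 3/40


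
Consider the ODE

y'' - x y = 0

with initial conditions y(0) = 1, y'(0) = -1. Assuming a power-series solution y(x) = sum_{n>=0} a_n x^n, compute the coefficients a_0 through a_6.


Ansatz: y(x) = sum_{n>=0} a_n x^n, so y'(x) = sum_{n>=1} n a_n x^(n-1) and y''(x) = sum_{n>=2} n(n-1) a_n x^(n-2).
Substitute into P(x) y'' + Q(x) y' + R(x) y = 0 with P(x) = 1, Q(x) = 0, R(x) = -x, and match powers of x.
Initial conditions: a_0 = 1, a_1 = -1.
Setting the coefficient of each power of x to zero and solving order by order (substituting the coefficients already found):
  x^0: 2 a_2 = 0  ->  a_2 = 0
  x^1: 6 a_3 - a_0 = 0  ->  6 a_3 = a_0 = 1  ->  a_3 = 1/6
  x^2: 12 a_4 - a_1 = 0  ->  12 a_4 = a_1 = -1  ->  a_4 = -1/12
  x^3: 20 a_5 - a_2 = 0  ->  20 a_5 = a_2 = 0  ->  a_5 = 0
  x^4: 30 a_6 - a_3 = 0  ->  30 a_6 = a_3 = 1/6  ->  a_6 = 1/180
Truncated series: y(x) = 1 - x + (1/6) x^3 - (1/12) x^4 + (1/180) x^6 + O(x^7).

a_0 = 1; a_1 = -1; a_2 = 0; a_3 = 1/6; a_4 = -1/12; a_5 = 0; a_6 = 1/180


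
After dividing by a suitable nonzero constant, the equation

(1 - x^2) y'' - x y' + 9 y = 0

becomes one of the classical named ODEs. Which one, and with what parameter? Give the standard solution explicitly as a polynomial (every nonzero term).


The equation is already in a standard form:  (1 - x^2) y'' - x y' + 9 y = 0.
This matches the Chebyshev equation (1 - x^2) y'' - x y' + n^2 y = 0 (note the -x y' term, not -2x y') with n^2 = 9, so n = 3; the polynomial solution is T_3(x).
With y = sum_k a_k x^k, matching x^k gives (k+2)(k+1) a_{k+2} = (k^2 - n^2) a_k = (k - 3)(k + 3) a_k. The right side vanishes at k = 3, so the series with the parity of 3 terminates at degree 3.
Standard normalization: leading coefficient of T_n is 2^(n-1), so a_3 = 2^2 = 4. Work downward with a_k = (k+1)(k+2) a_{k+2} / ((k - 3)(k + 3)):
  a_1 = (2)(3)(4) / ((1 - 3)(1 + 3)) = 24/(-8) = -3
Hence T_3(x) = 4 x^3 - 3 x.

T_3(x); series = 4 x^3 - 3 x


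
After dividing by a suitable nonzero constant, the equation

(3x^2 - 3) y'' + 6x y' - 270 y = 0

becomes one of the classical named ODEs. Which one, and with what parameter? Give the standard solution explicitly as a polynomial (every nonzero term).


All three coefficients share the factor -3; dividing through by -3 gives  (1 - x^2) y'' - 2x y' + 90 y = 0.
This matches the Legendre equation (1 - x^2) y'' - 2x y' + n(n+1) y = 0 (note the -2x y' term) with n(n+1) = 90, so n = 9; the polynomial solution is P_9(x).
With y = sum_k a_k x^k, matching x^k gives (k+2)(k+1) a_{k+2} = [k(k+1) - n(n+1)] a_k = (k - 9)(k + 10) a_k. The right side vanishes at k = 9, so the series with the parity of 9 terminates at degree 9.
Standard normalization (P_n(1) = 1): leading coefficient (2n)!/(2^n (n!)^2) = 6402373705728000/(512*131681894400) = 12155/128, so a_9 = 12155/128. Work downward with a_k = (k+1)(k+2) a_{k+2} / ((k - 9)(k + 10)):
  a_7 = (8)(9)(12155/128) / ((7 - 9)(7 + 10)) = (109395/16)/(-34) = -6435/32
  a_5 = (6)(7)(-6435/32) / ((5 - 9)(5 + 10)) = (-135135/16)/(-60) = 9009/64
  a_3 = (4)(5)(9009/64) / ((3 - 9)(3 + 10)) = (45045/16)/(-78) = -1155/32
  a_1 = (2)(3)(-1155/32) / ((1 - 9)(1 + 10)) = (-3465/16)/(-88) = 315/128
Hence P_9(x) = 12155 x^9/128 - 6435 x^7/32 + 9009 x^5/64 - 1155 x^3/32 + 315 x/128.

P_9(x); series = 12155 x^9/128 - 6435 x^7/32 + 9009 x^5/64 - 1155 x^3/32 + 315 x/128


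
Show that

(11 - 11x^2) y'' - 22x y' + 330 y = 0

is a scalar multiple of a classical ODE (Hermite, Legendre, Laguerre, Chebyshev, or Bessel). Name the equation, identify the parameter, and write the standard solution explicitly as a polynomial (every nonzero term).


All three coefficients share the factor 11; dividing through by 11 gives  (1 - x^2) y'' - 2x y' + 30 y = 0.
This matches the Legendre equation (1 - x^2) y'' - 2x y' + n(n+1) y = 0 (note the -2x y' term) with n(n+1) = 30, so n = 5; the polynomial solution is P_5(x).
With y = sum_k a_k x^k, matching x^k gives (k+2)(k+1) a_{k+2} = [k(k+1) - n(n+1)] a_k = (k - 5)(k + 6) a_k. The right side vanishes at k = 5, so the series with the parity of 5 terminates at degree 5.
Standard normalization (P_n(1) = 1): leading coefficient (2n)!/(2^n (n!)^2) = 3628800/(32*14400) = 63/8, so a_5 = 63/8. Work downward with a_k = (k+1)(k+2) a_{k+2} / ((k - 5)(k + 6)):
  a_3 = (4)(5)(63/8) / ((3 - 5)(3 + 6)) = (315/2)/(-18) = -35/4
  a_1 = (2)(3)(-35/4) / ((1 - 5)(1 + 6)) = (-105/2)/(-28) = 15/8
Hence P_5(x) = 63 x^5/8 - 35 x^3/4 + 15 x/8.

P_5(x); series = 63 x^5/8 - 35 x^3/4 + 15 x/8


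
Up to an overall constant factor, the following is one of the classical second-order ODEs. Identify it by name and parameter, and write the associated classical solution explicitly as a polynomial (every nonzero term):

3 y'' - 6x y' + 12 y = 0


All three coefficients share the factor 3; dividing through by 3 gives  y'' - 2x y' + 4 y = 0.
This matches the Hermite equation y'' - 2x y' + 2n y = 0 with 2n = 4, so n = 2; the polynomial solution is H_2(x).
With y = sum_k a_k x^k, matching x^k gives (k+2)(k+1) a_{k+2} = 2(k - n) a_k = 2(k - 2) a_k. The right side vanishes at k = 2, so the series with the parity of 2 terminates at degree 2.
Standard normalization: leading coefficient of H_n is 2^n, so a_2 = 2^2 = 4. Work downward with a_k = (k+1)(k+2) a_{k+2} / (2(k - n)):
  a_0 = (1)(2)(4) / (2(0 - 2)) = 8/(-4) = -2
Hence H_2(x) = 4 x^2 - 2.

H_2(x); series = 4 x^2 - 2


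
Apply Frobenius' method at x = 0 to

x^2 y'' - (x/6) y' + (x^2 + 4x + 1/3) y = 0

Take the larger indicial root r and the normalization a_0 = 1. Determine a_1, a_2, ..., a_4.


Write in Frobenius form y'' + (p(x)/x) y' + (q(x)/x^2) y = 0:
  p(x) = -1/6,  q(x) = x^2 + 4x + 1/3.
Indicial equation: r(r-1) + (-1/6) r + (1/3) = 0 -> roots r_1 = 2/3, r_2 = 1/2.
Take r = r_1 = 2/3. Let y(x) = x^r sum_{n>=0} a_n x^n with a_0 = 1.
Substitute y = x^r sum a_n x^n and match x^{r+n}. The recurrence is
  D(n) a_n + 4 a_{n-1} + 1 a_{n-2} = 0,  where D(n) = (r+n)(r+n-1) + (-1/6)(r+n) + (1/3).
  a_n = [-4 a_{n-1} - 1 a_{n-2}] / D(n).
Since the indicial polynomial factors as (r - r_1)(r - r_2), D(n) = (r_1 + n - r_1)(r_1 + n - r_2) = n(n + 1/6).
Evaluating step by step (a_0 = 1):
  n = 1: D(1) = 1(1 + 1/6) = 7/6; numerator = -4(1) = -4; a_1 = (-4)/(7/6) = -24/7
  n = 2: D(2) = 2(2 + 1/6) = 13/3; numerator = -4(-24/7) - 1(1) = 89/7; a_2 = (89/7)/(13/3) = 267/91
  n = 3: D(3) = 3(3 + 1/6) = 19/2; numerator = -4(267/91) - 1(-24/7) = -108/13; a_3 = (-108/13)/(19/2) = -216/247
  n = 4: D(4) = 4(4 + 1/6) = 50/3; numerator = -4(-216/247) - 1(267/91) = 75/133; a_4 = (75/133)/(50/3) = 9/266

r = 2/3; a_0 = 1; a_1 = -24/7; a_2 = 267/91; a_3 = -216/247; a_4 = 9/266


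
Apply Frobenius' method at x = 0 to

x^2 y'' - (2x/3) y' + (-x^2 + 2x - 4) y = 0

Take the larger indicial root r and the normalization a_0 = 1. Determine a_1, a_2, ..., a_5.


Write in Frobenius form y'' + (p(x)/x) y' + (q(x)/x^2) y = 0:
  p(x) = -2/3,  q(x) = -x^2 + 2x - 4.
Indicial equation: r(r-1) + (-2/3) r + (-4) = 0 -> roots r_1 = 3, r_2 = -4/3.
Take r = r_1 = 3. Let y(x) = x^r sum_{n>=0} a_n x^n with a_0 = 1.
Substitute y = x^r sum a_n x^n and match x^{r+n}. The recurrence is
  D(n) a_n + 2 a_{n-1} - 1 a_{n-2} = 0,  where D(n) = (r+n)(r+n-1) + (-2/3)(r+n) + (-4).
  a_n = [-2 a_{n-1} + 1 a_{n-2}] / D(n).
Since the indicial polynomial factors as (r - r_1)(r - r_2), D(n) = (r_1 + n - r_1)(r_1 + n - r_2) = n(n + 13/3).
Evaluating step by step (a_0 = 1):
  n = 1: D(1) = 1(1 + 13/3) = 16/3; numerator = -2(1) = -2; a_1 = (-2)/(16/3) = -3/8
  n = 2: D(2) = 2(2 + 13/3) = 38/3; numerator = -2(-3/8) + 1(1) = 7/4; a_2 = (7/4)/(38/3) = 21/152
  n = 3: D(3) = 3(3 + 13/3) = 22; numerator = -2(21/152) + 1(-3/8) = -99/152; a_3 = (-99/152)/(22) = -9/304
  n = 4: D(4) = 4(4 + 13/3) = 100/3; numerator = -2(-9/304) + 1(21/152) = 15/76; a_4 = (15/76)/(100/3) = 9/1520
  n = 5: D(5) = 5(5 + 13/3) = 140/3; numerator = -2(9/1520) + 1(-9/304) = -63/1520; a_5 = (-63/1520)/(140/3) = -27/30400

r = 3; a_0 = 1; a_1 = -3/8; a_2 = 21/152; a_3 = -9/304; a_4 = 9/1520; a_5 = -27/30400


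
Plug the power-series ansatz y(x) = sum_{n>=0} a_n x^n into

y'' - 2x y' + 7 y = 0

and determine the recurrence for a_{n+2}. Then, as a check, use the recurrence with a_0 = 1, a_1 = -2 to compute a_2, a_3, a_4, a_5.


Substitute y = sum_n a_n x^n.
y''(x) has coefficient (n+2)(n+1) a_{n+2} at x^n;
-2 x y'(x) has coefficient -2 n a_n at x^n (shift);
7 y(x) has coefficient 7 a_n at x^n.
Matching x^n: (n+2)(n+1) a_{n+2} + (-2n + 7) a_n = 0.
Thus a_{n+2} = (2n - 7) / ((n+1)(n+2)) * a_n.

Check with a_0 = 1, a_1 = -2 (apply the recurrence for n = 0, 1, 2, 3): a_0 = 1, a_1 = -2, a_2 = -7/2, a_3 = 5/3, a_4 = 7/8, a_5 = -1/12.

a_(n+2) = (2n - 7) / ((n+1)(n+2)) * a_n; check: a_0 = 1, a_1 = -2, a_2 = -7/2, a_3 = 5/3, a_4 = 7/8, a_5 = -1/12


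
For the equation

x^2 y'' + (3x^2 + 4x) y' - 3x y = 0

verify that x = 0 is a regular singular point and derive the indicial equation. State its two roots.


Divide by x^2 to reach normal form y'' + P_1(x) y' + P_2(x) y = 0 with P_1(x) = 3 + 4/x and P_2(x) = -3/x.
x = 0 is a singular point because the y'-coefficient 3 + 4/x has a pole at x = 0 and the y-coefficient -3/x has a pole at x = 0.
It is a regular singular point because x P_1(x) = p(x) = 3x + 4 and x^2 P_2(x) = q(x) = -3x are polynomials, hence analytic at x = 0.
p(0) = 4,  q(0) = 0.
Indicial equation: r(r-1) + p(0) r + q(0) = 0, i.e. r^2 + (p(0) - 1) r + q(0) = 0, i.e. r^2 + 3 r = 0.
Discriminant: (3)^2 - 4(0) = 9, so r = (-3 ± 3)/2.
Solving: r_1 = 0, r_2 = -3.

indicial: r^2 + 3 r = 0; roots r_1 = 0, r_2 = -3


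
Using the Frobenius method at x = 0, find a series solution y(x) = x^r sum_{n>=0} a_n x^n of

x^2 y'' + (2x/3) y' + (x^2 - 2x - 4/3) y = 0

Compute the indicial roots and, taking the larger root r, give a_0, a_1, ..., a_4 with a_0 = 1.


Write in Frobenius form y'' + (p(x)/x) y' + (q(x)/x^2) y = 0:
  p(x) = 2/3,  q(x) = x^2 - 2x - 4/3.
Indicial equation: r(r-1) + (2/3) r + (-4/3) = 0 -> roots r_1 = 4/3, r_2 = -1.
Take r = r_1 = 4/3. Let y(x) = x^r sum_{n>=0} a_n x^n with a_0 = 1.
Substitute y = x^r sum a_n x^n and match x^{r+n}. The recurrence is
  D(n) a_n - 2 a_{n-1} + 1 a_{n-2} = 0,  where D(n) = (r+n)(r+n-1) + (2/3)(r+n) + (-4/3).
  a_n = [2 a_{n-1} - 1 a_{n-2}] / D(n).
Since the indicial polynomial factors as (r - r_1)(r - r_2), D(n) = (r_1 + n - r_1)(r_1 + n - r_2) = n(n + 7/3).
Evaluating step by step (a_0 = 1):
  n = 1: D(1) = 1(1 + 7/3) = 10/3; numerator = 2(1) = 2; a_1 = (2)/(10/3) = 3/5
  n = 2: D(2) = 2(2 + 7/3) = 26/3; numerator = 2(3/5) - 1(1) = 1/5; a_2 = (1/5)/(26/3) = 3/130
  n = 3: D(3) = 3(3 + 7/3) = 16; numerator = 2(3/130) - 1(3/5) = -36/65; a_3 = (-36/65)/(16) = -9/260
  n = 4: D(4) = 4(4 + 7/3) = 76/3; numerator = 2(-9/260) - 1(3/130) = -6/65; a_4 = (-6/65)/(76/3) = -9/2470

r = 4/3; a_0 = 1; a_1 = 3/5; a_2 = 3/130; a_3 = -9/260; a_4 = -9/2470


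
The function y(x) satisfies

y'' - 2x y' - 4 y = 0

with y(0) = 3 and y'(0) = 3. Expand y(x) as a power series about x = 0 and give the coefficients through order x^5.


Ansatz: y(x) = sum_{n>=0} a_n x^n, so y'(x) = sum_{n>=1} n a_n x^(n-1) and y''(x) = sum_{n>=2} n(n-1) a_n x^(n-2).
Substitute into P(x) y'' + Q(x) y' + R(x) y = 0 with P(x) = 1, Q(x) = -2x, R(x) = -4, and match powers of x.
Initial conditions: a_0 = 3, a_1 = 3.
Setting the coefficient of each power of x to zero and solving order by order (substituting the coefficients already found):
  x^0: 2 a_2 - 4 a_0 = 0  ->  2 a_2 = 4 a_0 = 12  ->  a_2 = 6
  x^1: 6 a_3 - 6 a_1 = 0  ->  6 a_3 = 6 a_1 = 18  ->  a_3 = 3
  x^2: 12 a_4 - 8 a_2 = 0  ->  12 a_4 = 8 a_2 = 48  ->  a_4 = 4
  x^3: 20 a_5 - 10 a_3 = 0  ->  20 a_5 = 10 a_3 = 30  ->  a_5 = 3/2
Truncated series: y(x) = 3 + 3 x + 6 x^2 + 3 x^3 + 4 x^4 + (3/2) x^5 + O(x^6).

a_0 = 3; a_1 = 3; a_2 = 6; a_3 = 3; a_4 = 4; a_5 = 3/2


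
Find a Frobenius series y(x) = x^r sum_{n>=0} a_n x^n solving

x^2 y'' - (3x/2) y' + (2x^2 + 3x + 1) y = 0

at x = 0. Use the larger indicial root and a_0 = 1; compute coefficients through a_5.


Write in Frobenius form y'' + (p(x)/x) y' + (q(x)/x^2) y = 0:
  p(x) = -3/2,  q(x) = 2x^2 + 3x + 1.
Indicial equation: r(r-1) + (-3/2) r + (1) = 0 -> roots r_1 = 2, r_2 = 1/2.
Take r = r_1 = 2. Let y(x) = x^r sum_{n>=0} a_n x^n with a_0 = 1.
Substitute y = x^r sum a_n x^n and match x^{r+n}. The recurrence is
  D(n) a_n + 3 a_{n-1} + 2 a_{n-2} = 0,  where D(n) = (r+n)(r+n-1) + (-3/2)(r+n) + (1).
  a_n = [-3 a_{n-1} - 2 a_{n-2}] / D(n).
Since the indicial polynomial factors as (r - r_1)(r - r_2), D(n) = (r_1 + n - r_1)(r_1 + n - r_2) = n(n + 3/2).
Evaluating step by step (a_0 = 1):
  n = 1: D(1) = 1(1 + 3/2) = 5/2; numerator = -3(1) = -3; a_1 = (-3)/(5/2) = -6/5
  n = 2: D(2) = 2(2 + 3/2) = 7; numerator = -3(-6/5) - 2(1) = 8/5; a_2 = (8/5)/(7) = 8/35
  n = 3: D(3) = 3(3 + 3/2) = 27/2; numerator = -3(8/35) - 2(-6/5) = 12/7; a_3 = (12/7)/(27/2) = 8/63
  n = 4: D(4) = 4(4 + 3/2) = 22; numerator = -3(8/63) - 2(8/35) = -88/105; a_4 = (-88/105)/(22) = -4/105
  n = 5: D(5) = 5(5 + 3/2) = 65/2; numerator = -3(-4/105) - 2(8/63) = -44/315; a_5 = (-44/315)/(65/2) = -88/20475

r = 2; a_0 = 1; a_1 = -6/5; a_2 = 8/35; a_3 = 8/63; a_4 = -4/105; a_5 = -88/20475
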